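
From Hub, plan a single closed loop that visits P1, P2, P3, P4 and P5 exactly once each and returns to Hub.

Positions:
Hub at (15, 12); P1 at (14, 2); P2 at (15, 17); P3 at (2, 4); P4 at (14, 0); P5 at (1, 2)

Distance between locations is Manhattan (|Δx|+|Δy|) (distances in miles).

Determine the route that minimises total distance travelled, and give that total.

62 miles — the shortest possible round trip.

There are 60 distinct closed tours to check (reversals are equivalent).
Hub - P1 - P2 - P3 - P4 - P5 - Hub: 11+16+26+16+15+24 = 108
Hub - P1 - P2 - P3 - P5 - P4 - Hub: 11+16+26+3+15+13 = 84
Hub - P1 - P2 - P4 - P3 - P5 - Hub: 11+16+18+16+3+24 = 88
Hub - P1 - P2 - P4 - P5 - P3 - Hub: 11+16+18+15+3+21 = 84
Hub - P1 - P2 - P5 - P3 - P4 - Hub: 11+16+29+3+16+13 = 88
Hub - P1 - P2 - P5 - P4 - P3 - Hub: 11+16+29+15+16+21 = 108
Hub - P1 - P3 - P2 - P4 - P5 - Hub: 11+14+26+18+15+24 = 108
Hub - P1 - P3 - P2 - P5 - P4 - Hub: 11+14+26+29+15+13 = 108
Hub - P1 - P3 - P4 - P2 - P5 - Hub: 11+14+16+18+29+24 = 112
Hub - P1 - P3 - P4 - P5 - P2 - Hub: 11+14+16+15+29+5 = 90
Hub - P1 - P3 - P5 - P2 - P4 - Hub: 11+14+3+29+18+13 = 88
Hub - P1 - P3 - P5 - P4 - P2 - Hub: 11+14+3+15+18+5 = 66
Hub - P1 - P4 - P2 - P3 - P5 - Hub: 11+2+18+26+3+24 = 84
Hub - P1 - P4 - P2 - P5 - P3 - Hub: 11+2+18+29+3+21 = 84
… (46 more)
Hub - P1 - P4 - P5 - P3 - P2 - Hub: 11+2+15+3+26+5 = 62  ← best
The minimum is 62.
One optimal route: Hub → P1 → P4 → P5 → P3 → P2 → Hub (or its reverse).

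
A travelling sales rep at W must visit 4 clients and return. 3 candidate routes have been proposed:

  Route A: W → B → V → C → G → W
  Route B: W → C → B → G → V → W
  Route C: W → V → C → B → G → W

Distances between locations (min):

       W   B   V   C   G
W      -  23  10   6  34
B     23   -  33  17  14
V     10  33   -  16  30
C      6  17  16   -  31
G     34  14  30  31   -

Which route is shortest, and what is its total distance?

77 min — Route B is the shortest.

Route A: 23 + 33 + 16 + 31 + 34 = 137
Route B: 6 + 17 + 14 + 30 + 10 = 77
Route C: 10 + 16 + 17 + 14 + 34 = 91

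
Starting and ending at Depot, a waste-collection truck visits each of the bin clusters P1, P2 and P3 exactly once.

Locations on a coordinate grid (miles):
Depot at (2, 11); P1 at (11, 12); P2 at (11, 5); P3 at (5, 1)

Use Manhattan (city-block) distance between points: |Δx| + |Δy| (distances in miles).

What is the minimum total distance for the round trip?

There are 3 distinct closed tours to check (reversals are equivalent).
Depot-P1-P2-P3-Depot: 10+7+10+13 = 40
Depot-P1-P3-P2-Depot: 10+17+10+15 = 52
Depot-P2-P1-P3-Depot: 15+7+17+13 = 52
The minimum is 40.
One optimal route: Depot → P1 → P2 → P3 → Depot (or its reverse).

Minimum total distance: 40 miles.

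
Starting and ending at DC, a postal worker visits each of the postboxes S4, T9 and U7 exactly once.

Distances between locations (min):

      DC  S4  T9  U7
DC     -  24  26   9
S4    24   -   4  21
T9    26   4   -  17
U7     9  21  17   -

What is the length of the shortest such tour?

Minimum total distance: 54 min.

DC→S4→T9→U7→DC: 24+4+17+9 = 54
DC→S4→U7→T9→DC: 24+21+17+26 = 88
DC→T9→S4→U7→DC: 26+4+21+9 = 60
The minimum is 54.
One optimal route: DC → S4 → T9 → U7 → DC (or its reverse).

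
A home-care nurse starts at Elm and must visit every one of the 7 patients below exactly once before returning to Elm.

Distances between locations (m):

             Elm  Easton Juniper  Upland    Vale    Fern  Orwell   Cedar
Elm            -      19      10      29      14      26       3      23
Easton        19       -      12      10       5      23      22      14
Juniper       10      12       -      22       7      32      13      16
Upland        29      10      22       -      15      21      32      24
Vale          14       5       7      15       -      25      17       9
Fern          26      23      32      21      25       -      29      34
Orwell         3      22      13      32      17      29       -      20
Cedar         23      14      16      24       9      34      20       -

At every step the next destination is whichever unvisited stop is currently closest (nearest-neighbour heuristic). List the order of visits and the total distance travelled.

From Elm: distances to unvisited — Orwell=3, Juniper=10, Vale=14, Easton=19, Cedar=23, Fern=26, Upland=29. Nearest is Orwell (3).
From Orwell: distances to unvisited — Juniper=13, Vale=17, Cedar=20, Easton=22, Fern=29, Upland=32. Nearest is Juniper (13).
From Juniper: distances to unvisited — Vale=7, Easton=12, Cedar=16, Upland=22, Fern=32. Nearest is Vale (7).
From Vale: distances to unvisited — Easton=5, Cedar=9, Upland=15, Fern=25. Nearest is Easton (5).
From Easton: distances to unvisited — Upland=10, Cedar=14, Fern=23. Nearest is Upland (10).
From Upland: distances to unvisited — Fern=21, Cedar=24. Nearest is Fern (21).
From Fern: distances to unvisited — Cedar=34. Nearest is Cedar (34).
Return Cedar→Elm: 23.
Total = 3 + 13 + 7 + 5 + 10 + 21 + 34 + 23 = 116.

116 m along Elm → Orwell → Juniper → Vale → Easton → Upland → Fern → Cedar → Elm.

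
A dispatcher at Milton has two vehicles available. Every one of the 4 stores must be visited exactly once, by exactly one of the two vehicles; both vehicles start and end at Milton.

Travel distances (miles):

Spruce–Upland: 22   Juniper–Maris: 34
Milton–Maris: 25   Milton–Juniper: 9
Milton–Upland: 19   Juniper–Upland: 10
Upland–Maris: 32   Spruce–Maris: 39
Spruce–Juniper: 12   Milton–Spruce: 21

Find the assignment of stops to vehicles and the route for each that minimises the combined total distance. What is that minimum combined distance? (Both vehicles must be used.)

Check every non-empty split of the stops between the two vehicles; for each half take its own optimal tour:
  {Spruce} + {Juniper, Upland, Maris}: 42 + 76 = 118
  {Juniper} + {Spruce, Upland, Maris}: 18 + 100 = 118
  {Spruce, Juniper} + {Upland, Maris}: 42 + 76 = 118
  {Upland} + {Spruce, Juniper, Maris}: 38 + 85 = 123
  {Spruce, Upland} + {Juniper, Maris}: 62 + 68 = 130
  {Juniper, Upland} + {Spruce, Maris}: 38 + 85 = 123
  … (7 splits in total)
  {Spruce, Juniper, Upland} + {Maris}: 62 + 50 = 112  ← best
Best: vehicle 1 Milton → Spruce → Juniper → Upland → Milton = 62; vehicle 2 Milton → Maris → Milton = 50; combined 112.

Minimum combined distance: 112 miles.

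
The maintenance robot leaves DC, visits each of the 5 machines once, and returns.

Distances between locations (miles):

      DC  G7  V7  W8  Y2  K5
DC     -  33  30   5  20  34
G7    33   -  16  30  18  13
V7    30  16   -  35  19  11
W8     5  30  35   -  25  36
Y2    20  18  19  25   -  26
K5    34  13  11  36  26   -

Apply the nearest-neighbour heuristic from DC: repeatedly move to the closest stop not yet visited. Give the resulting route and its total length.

From DC: distances to unvisited — W8=5, Y2=20, V7=30, G7=33, K5=34. Nearest is W8 (5).
From W8: distances to unvisited — Y2=25, G7=30, V7=35, K5=36. Nearest is Y2 (25).
From Y2: distances to unvisited — G7=18, V7=19, K5=26. Nearest is G7 (18).
From G7: distances to unvisited — K5=13, V7=16. Nearest is K5 (13).
From K5: distances to unvisited — V7=11. Nearest is V7 (11).
Return V7→DC: 30.
Total = 5 + 25 + 18 + 13 + 11 + 30 = 102.

Total distance 102 miles via the nearest-neighbour route DC → W8 → Y2 → G7 → K5 → V7 → DC.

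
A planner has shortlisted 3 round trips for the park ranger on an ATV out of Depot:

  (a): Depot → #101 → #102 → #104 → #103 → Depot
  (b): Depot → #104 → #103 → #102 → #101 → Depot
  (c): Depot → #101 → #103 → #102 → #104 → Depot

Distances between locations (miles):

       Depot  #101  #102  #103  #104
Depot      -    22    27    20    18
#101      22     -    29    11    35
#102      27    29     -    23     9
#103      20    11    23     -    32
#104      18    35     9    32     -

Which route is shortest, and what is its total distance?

83 miles — (c) is the shortest.

(a): 22 + 29 + 9 + 32 + 20 = 112
(b): 18 + 32 + 23 + 29 + 22 = 124
(c): 22 + 11 + 23 + 9 + 18 = 83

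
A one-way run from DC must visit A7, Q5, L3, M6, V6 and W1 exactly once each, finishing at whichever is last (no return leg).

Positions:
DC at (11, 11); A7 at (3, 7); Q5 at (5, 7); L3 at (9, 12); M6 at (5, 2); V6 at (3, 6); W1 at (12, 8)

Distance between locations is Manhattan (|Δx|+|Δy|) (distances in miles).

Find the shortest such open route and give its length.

There are 6! = 720 possible orderings.
DC - A7 - Q5 - L3 - M6 - V6 - W1: 12+2+9+14+6+11 = 54
DC - A7 - Q5 - L3 - M6 - W1 - V6: 12+2+9+14+13+11 = 61
DC - A7 - Q5 - L3 - V6 - M6 - W1: 12+2+9+12+6+13 = 54
DC - A7 - Q5 - L3 - V6 - W1 - M6: 12+2+9+12+11+13 = 59
DC - A7 - Q5 - L3 - W1 - M6 - V6: 12+2+9+7+13+6 = 49
DC - A7 - Q5 - L3 - W1 - V6 - M6: 12+2+9+7+11+6 = 47
DC - A7 - Q5 - M6 - L3 - V6 - W1: 12+2+5+14+12+11 = 56
DC - A7 - Q5 - M6 - L3 - W1 - V6: 12+2+5+14+7+11 = 51
… (712 more)
DC - L3 - W1 - Q5 - A7 - V6 - M6: 3+7+8+2+1+6 = 27  ← best
The minimum is 27.
One shortest path: DC → L3 → W1 → Q5 → A7 → V6 → M6.

Minimum one-way distance = 27 miles.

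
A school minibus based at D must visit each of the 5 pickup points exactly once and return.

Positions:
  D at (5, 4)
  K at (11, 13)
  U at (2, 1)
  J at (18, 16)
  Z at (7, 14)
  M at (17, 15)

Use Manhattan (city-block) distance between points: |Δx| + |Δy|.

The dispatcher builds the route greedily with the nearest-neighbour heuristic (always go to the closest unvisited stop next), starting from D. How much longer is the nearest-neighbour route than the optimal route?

The nearest-neighbour route is 2 longer than optimal.

From D: U=6, Z=12, K=15, M=23, J=25 → choose U (6).
From U: Z=18, K=21, M=29, J=31 → choose Z (18).
From Z: K=5, M=11, J=13 → choose K (5).
From K: M=8, J=10 → choose M (8).
From M: J=2 → choose J (2).
NN route D → U → Z → K → M → J → D costs 64.
Optimal: D → K → J → M → Z → U → D costs 62 (by enumerating all 60 distinct tours).
Excess = 64 − 62 = 2.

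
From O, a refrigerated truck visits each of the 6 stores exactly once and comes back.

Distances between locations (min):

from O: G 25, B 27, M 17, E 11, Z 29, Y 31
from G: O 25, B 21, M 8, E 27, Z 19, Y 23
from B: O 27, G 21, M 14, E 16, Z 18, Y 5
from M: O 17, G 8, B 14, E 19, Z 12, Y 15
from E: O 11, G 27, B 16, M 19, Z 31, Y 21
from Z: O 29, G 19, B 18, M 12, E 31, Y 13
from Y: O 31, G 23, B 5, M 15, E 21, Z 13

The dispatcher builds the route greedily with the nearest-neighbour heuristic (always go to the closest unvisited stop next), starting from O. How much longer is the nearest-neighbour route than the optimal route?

Excess over optimum: 1 min.

From O: E=11, M=17, G=25, B=27, Z=29, Y=31 → choose E (11).
From E: B=16, M=19, Y=21, G=27, Z=31 → choose B (16).
From B: Y=5, M=14, Z=18, G=21 → choose Y (5).
From Y: Z=13, M=15, G=23 → choose Z (13).
From Z: M=12, G=19 → choose M (12).
From M: G=8 → choose G (8).
NN route O → E → B → Y → Z → M → G → O costs 90.
Optimal: O → M → G → Z → Y → B → E → O costs 89 (by enumerating all 360 distinct tours).
Excess = 90 − 89 = 1.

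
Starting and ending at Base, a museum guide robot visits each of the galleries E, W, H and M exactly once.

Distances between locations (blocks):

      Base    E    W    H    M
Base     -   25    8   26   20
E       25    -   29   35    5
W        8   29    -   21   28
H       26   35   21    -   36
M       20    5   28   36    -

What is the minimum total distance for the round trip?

With 4 stops there are 4!/2 = 12 distinct round trips (a route and its reverse cost the same).
Base → E → W → H → M → Base: 25+29+21+36+20 = 131
Base → E → W → M → H → Base: 25+29+28+36+26 = 144
Base → E → H → W → M → Base: 25+35+21+28+20 = 129
Base → E → H → M → W → Base: 25+35+36+28+8 = 132
Base → E → M → W → H → Base: 25+5+28+21+26 = 105
Base → E → M → H → W → Base: 25+5+36+21+8 = 95
Base → W → E → H → M → Base: 8+29+35+36+20 = 128
Base → W → E → M → H → Base: 8+29+5+36+26 = 104
Base → W → H → E → M → Base: 8+21+35+5+20 = 89
Base → W → M → E → H → Base: 8+28+5+35+26 = 102
Base → H → E → W → M → Base: 26+35+29+28+20 = 138
Base → H → W → E → M → Base: 26+21+29+5+20 = 101
The minimum is 89.
One optimal route: Base → W → H → E → M → Base (or its reverse).

Shortest round trip = 89 blocks.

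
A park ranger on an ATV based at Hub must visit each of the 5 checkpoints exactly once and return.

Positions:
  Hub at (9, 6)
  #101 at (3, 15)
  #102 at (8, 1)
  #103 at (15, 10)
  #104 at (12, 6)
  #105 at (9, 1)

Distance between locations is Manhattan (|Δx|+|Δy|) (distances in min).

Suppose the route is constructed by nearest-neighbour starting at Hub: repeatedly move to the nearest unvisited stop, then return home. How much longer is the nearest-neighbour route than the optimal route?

From Hub: #104=3, #105=5, #102=6, #103=10, #101=15 → choose #104 (3).
From #104: #103=7, #105=8, #102=9, #101=18 → choose #103 (7).
From #103: #105=15, #102=16, #101=17 → choose #105 (15).
From #105: #102=1, #101=20 → choose #102 (1).
From #102: #101=19 → choose #101 (19).
NN route Hub → #104 → #103 → #105 → #102 → #101 → Hub costs 60.
Optimal: Hub → #104 → #103 → #101 → #102 → #105 → Hub costs 52 (by enumerating all 60 distinct tours).
Excess = 60 − 52 = 8.

8 min longer than the optimal tour.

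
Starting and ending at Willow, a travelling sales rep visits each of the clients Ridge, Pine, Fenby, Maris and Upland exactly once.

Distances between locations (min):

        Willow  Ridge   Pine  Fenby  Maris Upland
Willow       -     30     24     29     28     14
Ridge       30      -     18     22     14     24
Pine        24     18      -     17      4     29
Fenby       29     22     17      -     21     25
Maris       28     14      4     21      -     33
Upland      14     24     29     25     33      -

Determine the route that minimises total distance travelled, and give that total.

There are 60 distinct closed tours to check (reversals are equivalent).
Willow - Ridge - Pine - Fenby - Maris - Upland - Willow: 30+18+17+21+33+14 = 133
Willow - Ridge - Pine - Fenby - Upland - Maris - Willow: 30+18+17+25+33+28 = 151
Willow - Ridge - Pine - Maris - Fenby - Upland - Willow: 30+18+4+21+25+14 = 112
Willow - Ridge - Pine - Maris - Upland - Fenby - Willow: 30+18+4+33+25+29 = 139
Willow - Ridge - Pine - Upland - Fenby - Maris - Willow: 30+18+29+25+21+28 = 151
Willow - Ridge - Pine - Upland - Maris - Fenby - Willow: 30+18+29+33+21+29 = 160
Willow - Ridge - Fenby - Pine - Maris - Upland - Willow: 30+22+17+4+33+14 = 120
Willow - Ridge - Fenby - Pine - Upland - Maris - Willow: 30+22+17+29+33+28 = 159
Willow - Ridge - Fenby - Maris - Pine - Upland - Willow: 30+22+21+4+29+14 = 120
Willow - Ridge - Fenby - Maris - Upland - Pine - Willow: 30+22+21+33+29+24 = 159
Willow - Ridge - Fenby - Upland - Pine - Maris - Willow: 30+22+25+29+4+28 = 138
Willow - Ridge - Fenby - Upland - Maris - Pine - Willow: 30+22+25+33+4+24 = 138
Willow - Ridge - Maris - Pine - Fenby - Upland - Willow: 30+14+4+17+25+14 = 104
Willow - Ridge - Maris - Pine - Upland - Fenby - Willow: 30+14+4+29+25+29 = 131
… (46 more)
Willow - Fenby - Pine - Maris - Ridge - Upland - Willow: 29+17+4+14+24+14 = 102  ← best
The minimum is 102.
One optimal route: Willow → Fenby → Pine → Maris → Ridge → Upland → Willow (or its reverse).

Minimum total distance: 102 min.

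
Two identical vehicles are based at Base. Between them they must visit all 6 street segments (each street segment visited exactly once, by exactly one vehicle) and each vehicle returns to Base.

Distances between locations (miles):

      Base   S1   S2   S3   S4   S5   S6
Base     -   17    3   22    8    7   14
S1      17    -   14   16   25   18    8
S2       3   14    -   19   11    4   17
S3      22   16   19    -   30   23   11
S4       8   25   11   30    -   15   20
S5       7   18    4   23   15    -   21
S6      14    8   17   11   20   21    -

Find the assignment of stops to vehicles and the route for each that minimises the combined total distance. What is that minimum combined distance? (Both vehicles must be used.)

There are 2^5 − 1 = 31 ways to divide the 6 stops into two non-empty groups. For each, the best each vehicle can do is its own shortest tour through its group:
  {S1} + {S2, S3, S4, S5, S6}: 34 + 69 = 103
  {S2} + {S1, S3, S4, S5, S6}: 6 + 80 = 86
  {S1, S2} + {S3, S4, S5, S6}: 34 + 69 = 103
  {S3} + {S1, S2, S4, S5, S6}: 44 + 61 = 105
  {S1, S3} + {S2, S4, S5, S6}: 55 + 56 = 111
  {S2, S3} + {S1, S4, S5, S6}: 44 + 61 = 105
  … (31 splits in total)
  {S4} + {S1, S2, S3, S5, S6}: 16 + 66 = 82  ← best
Best: vehicle 1 Base → S4 → Base = 16; vehicle 2 Base → S1 → S6 → S3 → S2 → S5 → Base = 66; combined 82.

Minimum combined distance: 82 miles.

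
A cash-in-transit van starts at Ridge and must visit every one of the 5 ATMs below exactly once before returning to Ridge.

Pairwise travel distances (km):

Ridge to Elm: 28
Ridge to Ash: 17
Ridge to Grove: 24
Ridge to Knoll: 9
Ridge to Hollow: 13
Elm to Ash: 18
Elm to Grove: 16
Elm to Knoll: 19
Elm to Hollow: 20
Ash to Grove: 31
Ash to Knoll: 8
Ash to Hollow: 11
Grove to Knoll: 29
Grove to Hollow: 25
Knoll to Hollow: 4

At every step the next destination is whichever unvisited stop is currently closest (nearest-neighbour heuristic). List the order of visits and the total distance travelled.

At Ridge the remaining stops are Knoll 9, Hollow 13, Ash 17, Grove 24, Elm 28; go to Knoll.
At Knoll the remaining stops are Hollow 4, Ash 8, Elm 19, Grove 29; go to Hollow.
At Hollow the remaining stops are Ash 11, Elm 20, Grove 25; go to Ash.
At Ash the remaining stops are Elm 18, Grove 31; go to Elm.
At Elm the remaining stops are Grove 16; go to Grove.
Return Grove→Ridge: 24.
Total = 9 + 4 + 11 + 18 + 16 + 24 = 82.

Nearest-neighbour total = 82 km; route Ridge → Knoll → Hollow → Ash → Elm → Grove → Ridge.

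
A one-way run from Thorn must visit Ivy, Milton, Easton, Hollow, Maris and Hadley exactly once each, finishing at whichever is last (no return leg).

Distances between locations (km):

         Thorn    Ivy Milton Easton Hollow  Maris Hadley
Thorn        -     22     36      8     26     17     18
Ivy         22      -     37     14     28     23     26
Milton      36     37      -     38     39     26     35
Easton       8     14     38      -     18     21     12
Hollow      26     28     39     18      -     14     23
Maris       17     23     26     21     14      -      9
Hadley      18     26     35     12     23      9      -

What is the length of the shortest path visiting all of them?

There are 6! = 720 possible orderings.
Thorn → Ivy → Milton → Easton → Hollow → Maris → Hadley: 22+37+38+18+14+9 = 138
Thorn → Ivy → Milton → Easton → Hollow → Hadley → Maris: 22+37+38+18+23+9 = 147
Thorn → Ivy → Milton → Easton → Maris → Hollow → Hadley: 22+37+38+21+14+23 = 155
Thorn → Ivy → Milton → Easton → Maris → Hadley → Hollow: 22+37+38+21+9+23 = 150
Thorn → Ivy → Milton → Easton → Hadley → Hollow → Maris: 22+37+38+12+23+14 = 146
Thorn → Ivy → Milton → Easton → Hadley → Maris → Hollow: 22+37+38+12+9+14 = 132
Thorn → Ivy → Milton → Hollow → Easton → Maris → Hadley: 22+37+39+18+21+9 = 146
Thorn → Ivy → Milton → Hollow → Easton → Hadley → Maris: 22+37+39+18+12+9 = 137
… (712 more)
Thorn → Easton → Ivy → Hollow → Maris → Hadley → Milton: 8+14+28+14+9+35 = 108  ← best
The minimum is 108.
One shortest path: Thorn → Easton → Ivy → Hollow → Maris → Hadley → Milton.

Shortest open route: 108 km.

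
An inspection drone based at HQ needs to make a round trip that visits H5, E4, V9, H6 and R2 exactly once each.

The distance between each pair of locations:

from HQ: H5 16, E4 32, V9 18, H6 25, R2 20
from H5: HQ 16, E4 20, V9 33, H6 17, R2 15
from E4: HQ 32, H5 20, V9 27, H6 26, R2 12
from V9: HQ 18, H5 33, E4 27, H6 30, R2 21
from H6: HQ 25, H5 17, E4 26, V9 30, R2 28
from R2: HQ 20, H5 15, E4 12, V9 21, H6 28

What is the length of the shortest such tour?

HQ-H5-E4-V9-H6-R2-HQ: 16+20+27+30+28+20 = 141
HQ-H5-E4-V9-R2-H6-HQ: 16+20+27+21+28+25 = 137
HQ-H5-E4-H6-V9-R2-HQ: 16+20+26+30+21+20 = 133
HQ-H5-E4-H6-R2-V9-HQ: 16+20+26+28+21+18 = 129
HQ-H5-E4-R2-V9-H6-HQ: 16+20+12+21+30+25 = 124
HQ-H5-E4-R2-H6-V9-HQ: 16+20+12+28+30+18 = 124
HQ-H5-V9-E4-H6-R2-HQ: 16+33+27+26+28+20 = 150
HQ-H5-V9-E4-R2-H6-HQ: 16+33+27+12+28+25 = 141
HQ-H5-V9-H6-E4-R2-HQ: 16+33+30+26+12+20 = 137
HQ-H5-V9-H6-R2-E4-HQ: 16+33+30+28+12+32 = 151
HQ-H5-V9-R2-E4-H6-HQ: 16+33+21+12+26+25 = 133
HQ-H5-V9-R2-H6-E4-HQ: 16+33+21+28+26+32 = 156
HQ-H5-H6-E4-V9-R2-HQ: 16+17+26+27+21+20 = 127
HQ-H5-H6-E4-R2-V9-HQ: 16+17+26+12+21+18 = 110
… (46 more)
The minimum is 110.
One optimal route: HQ → H5 → H6 → E4 → R2 → V9 → HQ (or its reverse).

Shortest round trip = 110.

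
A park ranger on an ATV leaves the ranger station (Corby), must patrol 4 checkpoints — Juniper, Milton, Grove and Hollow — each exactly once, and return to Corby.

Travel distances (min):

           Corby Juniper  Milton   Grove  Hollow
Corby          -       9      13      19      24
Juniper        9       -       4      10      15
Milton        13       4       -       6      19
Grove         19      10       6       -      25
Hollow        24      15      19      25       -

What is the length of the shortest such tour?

68 min — the shortest possible round trip.

There are 12 distinct closed tours to check (reversals are equivalent).
Corby→Juniper→Milton→Grove→Hollow→Corby: 9+4+6+25+24 = 68
Corby→Juniper→Milton→Hollow→Grove→Corby: 9+4+19+25+19 = 76
Corby→Juniper→Grove→Milton→Hollow→Corby: 9+10+6+19+24 = 68
Corby→Juniper→Grove→Hollow→Milton→Corby: 9+10+25+19+13 = 76
Corby→Juniper→Hollow→Milton→Grove→Corby: 9+15+19+6+19 = 68
Corby→Juniper→Hollow→Grove→Milton→Corby: 9+15+25+6+13 = 68
Corby→Milton→Juniper→Grove→Hollow→Corby: 13+4+10+25+24 = 76
Corby→Milton→Juniper→Hollow→Grove→Corby: 13+4+15+25+19 = 76
Corby→Milton→Grove→Juniper→Hollow→Corby: 13+6+10+15+24 = 68
Corby→Milton→Hollow→Juniper→Grove→Corby: 13+19+15+10+19 = 76
Corby→Grove→Juniper→Milton→Hollow→Corby: 19+10+4+19+24 = 76
Corby→Grove→Milton→Juniper→Hollow→Corby: 19+6+4+15+24 = 68
The minimum is 68.
One optimal route: Corby → Juniper → Milton → Grove → Hollow → Corby (or its reverse).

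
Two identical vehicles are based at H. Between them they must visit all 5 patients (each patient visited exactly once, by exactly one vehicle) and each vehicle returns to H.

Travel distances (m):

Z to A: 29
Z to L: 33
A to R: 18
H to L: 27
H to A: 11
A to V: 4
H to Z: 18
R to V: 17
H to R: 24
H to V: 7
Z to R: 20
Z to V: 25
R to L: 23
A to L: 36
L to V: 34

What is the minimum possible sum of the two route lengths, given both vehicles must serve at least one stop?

There are 2^4 − 1 = 15 ways to divide the 5 stops into two non-empty groups. For each, the best each vehicle can do is its own shortest tour through its group:
  {Z} + {A, R, L, V}: 36 + 79 = 115
  {A} + {Z, R, L, V}: 22 + 98 = 120
  {Z, A} + {R, L, V}: 58 + 74 = 132
  {R} + {Z, A, L, V}: 48 + 98 = 146
  {Z, R} + {A, L, V}: 62 + 74 = 136
  {A, R} + {Z, L, V}: 53 + 92 = 145
  … (15 splits in total)
  {Z, R, L} + {A, V}: 88 + 22 = 110  ← best
Best: vehicle 1 H → Z → R → L → H = 88; vehicle 2 H → A → V → H = 22; combined 110.

Minimum combined distance: 110 m.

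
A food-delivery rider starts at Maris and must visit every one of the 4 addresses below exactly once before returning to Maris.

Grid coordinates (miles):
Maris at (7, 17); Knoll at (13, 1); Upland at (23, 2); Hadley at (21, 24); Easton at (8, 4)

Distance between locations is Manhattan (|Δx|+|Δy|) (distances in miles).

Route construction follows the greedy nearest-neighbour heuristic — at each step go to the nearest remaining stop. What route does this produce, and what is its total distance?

From Maris: distances to unvisited — Easton=14, Hadley=21, Knoll=22, Upland=31. Nearest is Easton (14).
From Easton: distances to unvisited — Knoll=8, Upland=17, Hadley=33. Nearest is Knoll (8).
From Knoll: distances to unvisited — Upland=11, Hadley=31. Nearest is Upland (11).
From Upland: distances to unvisited — Hadley=24. Nearest is Hadley (24).
Return Hadley→Maris: 21.
Total = 14 + 8 + 11 + 24 + 21 = 78.

Total distance 78 miles via the nearest-neighbour route Maris → Easton → Knoll → Upland → Hadley → Maris.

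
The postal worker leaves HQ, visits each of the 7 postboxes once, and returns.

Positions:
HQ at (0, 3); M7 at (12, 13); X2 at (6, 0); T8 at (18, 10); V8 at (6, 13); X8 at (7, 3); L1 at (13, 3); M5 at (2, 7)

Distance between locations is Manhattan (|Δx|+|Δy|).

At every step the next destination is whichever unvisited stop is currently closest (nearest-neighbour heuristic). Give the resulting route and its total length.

Total distance 86 via the nearest-neighbour route HQ → M5 → X8 → X2 → L1 → M7 → V8 → T8 → HQ.

HQ → [M5:6 / X8:7 / X2:9 / L1:13 / V8:16 / M7:22 / T8:25] → M5 (6)
M5 → [X8:9 / V8:10 / X2:11 / L1:15 / M7:16 / T8:19] → X8 (9)
X8 → [X2:4 / L1:6 / V8:11 / M7:15 / T8:18] → X2 (4)
X2 → [L1:10 / V8:13 / M7:19 / T8:22] → L1 (10)
L1 → [M7:11 / T8:12 / V8:17] → M7 (11)
M7 → [V8:6 / T8:9] → V8 (6)
V8 → [T8:15] → T8 (15)
Return T8→HQ: 25.
Total = 6 + 9 + 4 + 10 + 11 + 6 + 15 + 25 = 86.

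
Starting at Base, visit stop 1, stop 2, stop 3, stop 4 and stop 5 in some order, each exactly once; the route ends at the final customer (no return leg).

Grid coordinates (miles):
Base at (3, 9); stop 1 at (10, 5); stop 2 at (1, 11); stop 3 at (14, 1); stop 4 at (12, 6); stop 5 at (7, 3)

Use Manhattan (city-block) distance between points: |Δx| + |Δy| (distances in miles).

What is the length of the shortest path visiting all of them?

There are 5! = 120 possible orderings.
Base→stop 1→stop 2→stop 3→stop 4→stop 5: 11+15+23+7+8 = 64
Base→stop 1→stop 2→stop 3→stop 5→stop 4: 11+15+23+9+8 = 66
Base→stop 1→stop 2→stop 4→stop 3→stop 5: 11+15+16+7+9 = 58
Base→stop 1→stop 2→stop 4→stop 5→stop 3: 11+15+16+8+9 = 59
Base→stop 1→stop 2→stop 5→stop 3→stop 4: 11+15+14+9+7 = 56
Base→stop 1→stop 2→stop 5→stop 4→stop 3: 11+15+14+8+7 = 55
Base→stop 1→stop 3→stop 2→stop 4→stop 5: 11+8+23+16+8 = 66
Base→stop 1→stop 3→stop 2→stop 5→stop 4: 11+8+23+14+8 = 64
Base→stop 1→stop 3→stop 4→stop 2→stop 5: 11+8+7+16+14 = 56
Base→stop 1→stop 3→stop 4→stop 5→stop 2: 11+8+7+8+14 = 48
Base→stop 1→stop 3→stop 5→stop 2→stop 4: 11+8+9+14+16 = 58
Base→stop 1→stop 3→stop 5→stop 4→stop 2: 11+8+9+8+16 = 52
Base→stop 1→stop 4→stop 2→stop 3→stop 5: 11+3+16+23+9 = 62
Base→stop 1→stop 4→stop 2→stop 5→stop 3: 11+3+16+14+9 = 53
… (106 more)
Base→stop 2→stop 5→stop 1→stop 4→stop 3: 4+14+5+3+7 = 33  ← best
The minimum is 33.
One shortest path: Base → stop 2 → stop 5 → stop 1 → stop 4 → stop 3.

Minimum one-way distance = 33 miles.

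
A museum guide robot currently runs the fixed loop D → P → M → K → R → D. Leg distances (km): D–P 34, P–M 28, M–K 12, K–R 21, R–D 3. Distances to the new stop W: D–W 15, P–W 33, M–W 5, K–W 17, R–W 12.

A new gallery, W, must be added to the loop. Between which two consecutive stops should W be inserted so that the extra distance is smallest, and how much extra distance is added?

Minimum extra distance: 8 km, inserting W between K and R.

Insertion cost between consecutive stops i–j is d(i,W) + d(W,j) − d(i,j):
  between D and P: 15 + 33 − 34 = 14
  between P and M: 33 + 5 − 28 = 10
  between M and K: 5 + 17 − 12 = 10
  between K and R: 17 + 12 − 21 = 8
  between R and D: 12 + 15 − 3 = 24
Cheapest insertion is between K and R, adding 8.
New total = 98 + 8 = 106.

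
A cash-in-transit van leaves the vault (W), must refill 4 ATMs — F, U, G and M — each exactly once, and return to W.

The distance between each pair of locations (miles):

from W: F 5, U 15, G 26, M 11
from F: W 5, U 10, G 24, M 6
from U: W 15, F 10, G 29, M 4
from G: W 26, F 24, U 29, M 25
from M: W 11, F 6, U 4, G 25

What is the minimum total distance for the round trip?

With 4 stops there are 4!/2 = 12 distinct round trips (a route and its reverse cost the same).
W-F-U-G-M-W: 5+10+29+25+11 = 80
W-F-U-M-G-W: 5+10+4+25+26 = 70
W-F-G-U-M-W: 5+24+29+4+11 = 73
W-F-G-M-U-W: 5+24+25+4+15 = 73
W-F-M-U-G-W: 5+6+4+29+26 = 70
W-F-M-G-U-W: 5+6+25+29+15 = 80
W-U-F-G-M-W: 15+10+24+25+11 = 85
W-U-F-M-G-W: 15+10+6+25+26 = 82
W-U-G-F-M-W: 15+29+24+6+11 = 85
W-U-M-F-G-W: 15+4+6+24+26 = 75
W-G-F-U-M-W: 26+24+10+4+11 = 75
W-G-U-F-M-W: 26+29+10+6+11 = 82
The minimum is 70.
One optimal route: W → F → U → M → G → W (or its reverse).

70 miles — the shortest possible round trip.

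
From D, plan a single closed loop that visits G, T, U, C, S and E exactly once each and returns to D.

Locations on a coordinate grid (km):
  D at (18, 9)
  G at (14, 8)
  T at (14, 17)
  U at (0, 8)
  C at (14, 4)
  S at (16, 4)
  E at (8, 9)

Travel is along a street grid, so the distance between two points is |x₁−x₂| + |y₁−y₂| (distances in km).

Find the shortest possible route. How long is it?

D-G-T-U-C-S-E-D: 5+9+23+18+2+13+10 = 80
D-G-T-U-C-E-S-D: 5+9+23+18+11+13+7 = 86
D-G-T-U-S-C-E-D: 5+9+23+20+2+11+10 = 80
D-G-T-U-S-E-C-D: 5+9+23+20+13+11+9 = 90
D-G-T-U-E-C-S-D: 5+9+23+9+11+2+7 = 66
D-G-T-U-E-S-C-D: 5+9+23+9+13+2+9 = 70
D-G-T-C-U-S-E-D: 5+9+13+18+20+13+10 = 88
D-G-T-C-U-E-S-D: 5+9+13+18+9+13+7 = 74
… (352 more)
D-T-E-U-G-C-S-D: 12+14+9+14+4+2+7 = 62  ← best
The minimum is 62.
One optimal route: D → T → E → U → G → C → S → D (or its reverse).

62 km — the shortest possible round trip.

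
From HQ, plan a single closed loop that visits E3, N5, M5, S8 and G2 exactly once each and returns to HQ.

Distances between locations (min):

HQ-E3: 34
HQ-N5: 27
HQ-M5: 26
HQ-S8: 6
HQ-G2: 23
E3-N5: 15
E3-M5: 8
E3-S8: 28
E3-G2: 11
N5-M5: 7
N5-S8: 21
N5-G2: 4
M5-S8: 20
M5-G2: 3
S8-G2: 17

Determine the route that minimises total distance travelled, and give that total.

HQ - E3 - N5 - M5 - S8 - G2 - HQ: 34+15+7+20+17+23 = 116
HQ - E3 - N5 - M5 - G2 - S8 - HQ: 34+15+7+3+17+6 = 82
HQ - E3 - N5 - S8 - M5 - G2 - HQ: 34+15+21+20+3+23 = 116
HQ - E3 - N5 - S8 - G2 - M5 - HQ: 34+15+21+17+3+26 = 116
HQ - E3 - N5 - G2 - M5 - S8 - HQ: 34+15+4+3+20+6 = 82
HQ - E3 - N5 - G2 - S8 - M5 - HQ: 34+15+4+17+20+26 = 116
HQ - E3 - M5 - N5 - S8 - G2 - HQ: 34+8+7+21+17+23 = 110
HQ - E3 - M5 - N5 - G2 - S8 - HQ: 34+8+7+4+17+6 = 76
HQ - E3 - M5 - S8 - N5 - G2 - HQ: 34+8+20+21+4+23 = 110
HQ - E3 - M5 - S8 - G2 - N5 - HQ: 34+8+20+17+4+27 = 110
HQ - E3 - M5 - G2 - N5 - S8 - HQ: 34+8+3+4+21+6 = 76
HQ - E3 - M5 - G2 - S8 - N5 - HQ: 34+8+3+17+21+27 = 110
HQ - E3 - S8 - N5 - M5 - G2 - HQ: 34+28+21+7+3+23 = 116
HQ - E3 - S8 - N5 - G2 - M5 - HQ: 34+28+21+4+3+26 = 116
… (46 more)
The minimum is 76.
One optimal route: HQ → E3 → M5 → N5 → G2 → S8 → HQ (or its reverse).

Minimum total distance: 76 min.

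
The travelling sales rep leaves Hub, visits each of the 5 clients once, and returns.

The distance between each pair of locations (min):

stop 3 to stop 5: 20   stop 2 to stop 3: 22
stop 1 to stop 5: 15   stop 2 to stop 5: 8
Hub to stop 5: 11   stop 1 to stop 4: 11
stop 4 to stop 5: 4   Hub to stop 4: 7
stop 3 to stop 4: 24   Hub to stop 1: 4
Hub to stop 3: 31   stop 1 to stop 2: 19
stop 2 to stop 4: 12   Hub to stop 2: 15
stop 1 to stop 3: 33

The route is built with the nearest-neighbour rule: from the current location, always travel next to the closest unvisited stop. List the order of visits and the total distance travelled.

Total distance 80 min via the nearest-neighbour route Hub → stop 1 → stop 4 → stop 5 → stop 2 → stop 3 → Hub.

Hub → [stop 1:4 / stop 4:7 / stop 5:11 / stop 2:15 / stop 3:31] → stop 1 (4)
stop 1 → [stop 4:11 / stop 5:15 / stop 2:19 / stop 3:33] → stop 4 (11)
stop 4 → [stop 5:4 / stop 2:12 / stop 3:24] → stop 5 (4)
stop 5 → [stop 2:8 / stop 3:20] → stop 2 (8)
stop 2 → [stop 3:22] → stop 3 (22)
Return stop 3→Hub: 31.
Total = 4 + 11 + 4 + 8 + 22 + 31 = 80.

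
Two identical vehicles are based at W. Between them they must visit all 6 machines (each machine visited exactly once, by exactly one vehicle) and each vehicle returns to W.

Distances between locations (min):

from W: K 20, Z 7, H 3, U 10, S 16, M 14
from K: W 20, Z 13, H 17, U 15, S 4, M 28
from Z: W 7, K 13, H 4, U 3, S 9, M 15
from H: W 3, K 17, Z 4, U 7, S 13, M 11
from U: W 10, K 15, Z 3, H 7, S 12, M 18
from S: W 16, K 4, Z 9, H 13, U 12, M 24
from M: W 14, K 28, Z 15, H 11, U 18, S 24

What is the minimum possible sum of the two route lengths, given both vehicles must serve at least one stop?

Check every non-empty split of the stops between the two vehicles; for each half take its own optimal tour:
  {K} + {Z, H, U, S, M}: 40 + 60 = 100
  {Z} + {K, H, U, S, M}: 14 + 67 = 81
  {K, Z} + {H, U, S, M}: 40 + 60 = 100
  {H} + {K, Z, U, S, M}: 6 + 67 = 73
  {K, H} + {Z, U, S, M}: 40 + 60 = 100
  {Z, H} + {K, U, S, M}: 14 + 67 = 81
  … (31 splits in total)
Best: vehicle 1 W → H → W = 6; vehicle 2 W → Z → U → K → S → M → W = 67; combined 73.

73 min — the smallest possible combined total.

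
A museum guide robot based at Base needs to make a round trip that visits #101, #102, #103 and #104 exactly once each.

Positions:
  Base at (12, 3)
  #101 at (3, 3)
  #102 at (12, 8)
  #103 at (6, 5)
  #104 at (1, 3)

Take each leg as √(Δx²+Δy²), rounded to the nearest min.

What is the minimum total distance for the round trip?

Minimum total distance: 28 min.

There are 12 distinct closed tours to check (reversals are equivalent).
Base → #101 → #102 → #103 → #104 → Base: 9+10+7+5+11 = 42
Base → #101 → #102 → #104 → #103 → Base: 9+10+12+5+6 = 42
Base → #101 → #103 → #102 → #104 → Base: 9+4+7+12+11 = 43
Base → #101 → #103 → #104 → #102 → Base: 9+4+5+12+5 = 35
Base → #101 → #104 → #102 → #103 → Base: 9+2+12+7+6 = 36
Base → #101 → #104 → #103 → #102 → Base: 9+2+5+7+5 = 28
Base → #102 → #101 → #103 → #104 → Base: 5+10+4+5+11 = 35
Base → #102 → #101 → #104 → #103 → Base: 5+10+2+5+6 = 28
Base → #102 → #103 → #101 → #104 → Base: 5+7+4+2+11 = 29
Base → #102 → #104 → #101 → #103 → Base: 5+12+2+4+6 = 29
Base → #103 → #101 → #102 → #104 → Base: 6+4+10+12+11 = 43
Base → #103 → #102 → #101 → #104 → Base: 6+7+10+2+11 = 36
The minimum is 28.
One optimal route: Base → #101 → #104 → #103 → #102 → Base (or its reverse).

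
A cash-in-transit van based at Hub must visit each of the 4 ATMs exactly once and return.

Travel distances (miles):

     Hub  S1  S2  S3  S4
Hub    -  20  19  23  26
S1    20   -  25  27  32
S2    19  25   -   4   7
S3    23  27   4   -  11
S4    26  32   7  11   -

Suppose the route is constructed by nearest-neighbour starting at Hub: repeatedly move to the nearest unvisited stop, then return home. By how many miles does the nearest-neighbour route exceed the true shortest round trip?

From Hub: S2=19, S1=20, S3=23, S4=26 → choose S2 (19).
From S2: S3=4, S4=7, S1=25 → choose S3 (4).
From S3: S4=11, S1=27 → choose S4 (11).
From S4: S1=32 → choose S1 (32).
NN route Hub → S2 → S3 → S4 → S1 → Hub costs 86.
Optimal: Hub → S1 → S3 → S2 → S4 → Hub costs 84 (by enumerating all 12 distinct tours).
Excess = 86 − 84 = 2.

Excess over optimum: 2 miles.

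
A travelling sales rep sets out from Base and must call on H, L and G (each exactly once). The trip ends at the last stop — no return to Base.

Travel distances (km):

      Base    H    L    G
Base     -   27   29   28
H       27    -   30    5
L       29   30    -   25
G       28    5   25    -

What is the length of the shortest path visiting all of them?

There are 3! = 6 possible orderings.
Base → H → L → G: 27+30+25 = 82
Base → H → G → L: 27+5+25 = 57
Base → L → H → G: 29+30+5 = 64
Base → L → G → H: 29+25+5 = 59
Base → G → H → L: 28+5+30 = 63
Base → G → L → H: 28+25+30 = 83
The minimum is 57.
One shortest path: Base → H → G → L.

Shortest open route: 57 km.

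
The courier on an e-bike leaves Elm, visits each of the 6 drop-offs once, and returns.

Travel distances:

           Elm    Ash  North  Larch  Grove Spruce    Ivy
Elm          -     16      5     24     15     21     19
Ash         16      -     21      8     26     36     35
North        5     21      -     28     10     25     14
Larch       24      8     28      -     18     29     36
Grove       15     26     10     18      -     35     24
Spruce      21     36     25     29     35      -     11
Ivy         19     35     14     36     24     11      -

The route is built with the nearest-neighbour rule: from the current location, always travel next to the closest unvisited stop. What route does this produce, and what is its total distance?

Total distance 108 via the nearest-neighbour route Elm → North → Grove → Larch → Ash → Ivy → Spruce → Elm.

Elm → [North:5 / Grove:15 / Ash:16 / Ivy:19 / Spruce:21 / Larch:24] → North (5)
North → [Grove:10 / Ivy:14 / Ash:21 / Spruce:25 / Larch:28] → Grove (10)
Grove → [Larch:18 / Ivy:24 / Ash:26 / Spruce:35] → Larch (18)
Larch → [Ash:8 / Spruce:29 / Ivy:36] → Ash (8)
Ash → [Ivy:35 / Spruce:36] → Ivy (35)
Ivy → [Spruce:11] → Spruce (11)
Return Spruce→Elm: 21.
Total = 5 + 10 + 18 + 8 + 35 + 11 + 21 = 108.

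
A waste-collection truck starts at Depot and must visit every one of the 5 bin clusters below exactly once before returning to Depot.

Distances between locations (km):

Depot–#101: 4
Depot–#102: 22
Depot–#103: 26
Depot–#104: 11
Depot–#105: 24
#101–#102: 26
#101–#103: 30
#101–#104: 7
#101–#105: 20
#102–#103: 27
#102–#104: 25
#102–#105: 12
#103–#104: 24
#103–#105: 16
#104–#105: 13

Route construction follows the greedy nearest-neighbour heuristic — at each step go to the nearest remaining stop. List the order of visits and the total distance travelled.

Nearest-neighbour total = 89 km; route Depot → #101 → #104 → #105 → #102 → #103 → Depot.

Depot → [#101:4 / #104:11 / #102:22 / #105:24 / #103:26] → #101 (4)
#101 → [#104:7 / #105:20 / #102:26 / #103:30] → #104 (7)
#104 → [#105:13 / #103:24 / #102:25] → #105 (13)
#105 → [#102:12 / #103:16] → #102 (12)
#102 → [#103:27] → #103 (27)
Return #103→Depot: 26.
Total = 4 + 7 + 13 + 12 + 27 + 26 = 89.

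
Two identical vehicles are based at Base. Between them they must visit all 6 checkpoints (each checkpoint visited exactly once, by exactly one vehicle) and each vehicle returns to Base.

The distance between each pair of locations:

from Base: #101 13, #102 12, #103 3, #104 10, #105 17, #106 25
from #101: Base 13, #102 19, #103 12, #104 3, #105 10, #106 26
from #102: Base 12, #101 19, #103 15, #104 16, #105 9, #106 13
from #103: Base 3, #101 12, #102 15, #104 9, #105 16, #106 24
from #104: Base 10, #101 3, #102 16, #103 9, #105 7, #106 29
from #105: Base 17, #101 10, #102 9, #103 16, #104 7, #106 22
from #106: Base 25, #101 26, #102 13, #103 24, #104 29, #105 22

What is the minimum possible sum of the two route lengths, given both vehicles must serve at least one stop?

76 — the smallest possible combined total.

Check every non-empty split of the stops between the two vehicles; for each half take its own optimal tour:
  {#101} + {#102, #103, #104, #105, #106}: 26 + 66 = 92
  {#102} + {#101, #103, #104, #105, #106}: 24 + 72 = 96
  {#101, #102} + {#103, #104, #105, #106}: 44 + 66 = 110
  {#103} + {#101, #102, #104, #105, #106}: 6 + 70 = 76
  {#101, #103} + {#102, #104, #105, #106}: 28 + 64 = 92
  {#102, #103} + {#101, #104, #105, #106}: 30 + 70 = 100
  … (31 splits in total)
Best: vehicle 1 Base → #103 → Base = 6; vehicle 2 Base → #101 → #104 → #105 → #102 → #106 → Base = 70; combined 76.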